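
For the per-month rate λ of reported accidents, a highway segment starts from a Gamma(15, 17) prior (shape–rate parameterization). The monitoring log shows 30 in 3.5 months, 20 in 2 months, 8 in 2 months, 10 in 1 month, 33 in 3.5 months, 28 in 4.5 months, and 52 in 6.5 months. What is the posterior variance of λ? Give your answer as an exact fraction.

Total count: 30 + 20 + 8 + 10 + 33 + 28 + 52 = 181.
Total exposure: 3.5 + 2 + 2 + 1 + 3.5 + 4.5 + 6.5 = 23 months.
By Gamma–Poisson conjugacy, the posterior is Gamma(α + Σx, β + Σt) = Gamma(15 + 181, 17 + 23) = Gamma(196, 40).
Posterior variance = α'/β'² = 196/1600 = 49/400.

49/400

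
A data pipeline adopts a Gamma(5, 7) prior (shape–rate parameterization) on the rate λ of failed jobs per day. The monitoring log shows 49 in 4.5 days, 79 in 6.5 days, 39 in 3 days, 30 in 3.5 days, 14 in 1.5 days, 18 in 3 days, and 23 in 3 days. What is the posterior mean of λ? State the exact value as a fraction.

257/32

Total count: 49 + 79 + 39 + 30 + 14 + 18 + 23 = 252.
Total exposure: 4.5 + 6.5 + 3 + 3.5 + 1.5 + 3 + 3 = 25 days.
The Gamma prior is conjugate for the Poisson rate, so λ | data ~ Gamma(5+252, 7+25) = Gamma(257, 32).
Posterior mean = α'/β' = 257/32.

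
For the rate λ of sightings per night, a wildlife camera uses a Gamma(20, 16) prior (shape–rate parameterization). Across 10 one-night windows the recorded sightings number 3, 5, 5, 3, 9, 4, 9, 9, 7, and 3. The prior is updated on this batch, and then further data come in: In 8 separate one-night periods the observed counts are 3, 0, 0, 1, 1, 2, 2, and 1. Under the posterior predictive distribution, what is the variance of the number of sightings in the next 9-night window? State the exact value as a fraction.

33669/1156

Total count: 3 + 5 + 5 + 3 + 9 + 4 + 9 + 9 + 7 + 3 = 57.
Total exposure: 10 nights.
After the first batch: Gamma(20 + 57, 16 + 10) = Gamma(77, 26).
Total count: 3 + 0 + 0 + 1 + 1 + 2 + 2 + 1 = 10.
Total exposure: 8 nights.
After the second batch: Gamma(77 + 10, 26 + 8) = Gamma(87, 34).
The posterior predictive for a window of length T is Negative Binomial with variance T·α'·(β'+T)/β'² = 9·87·43/1156 = 33669/1156.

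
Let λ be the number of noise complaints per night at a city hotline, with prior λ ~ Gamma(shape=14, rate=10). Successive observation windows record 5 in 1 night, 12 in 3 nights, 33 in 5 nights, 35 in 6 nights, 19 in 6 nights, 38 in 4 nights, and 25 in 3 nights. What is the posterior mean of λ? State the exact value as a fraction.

Total count: 5 + 12 + 33 + 35 + 19 + 38 + 25 = 167.
Total exposure: 1 + 3 + 5 + 6 + 6 + 4 + 3 = 28 nights.
Posterior: α' = 14 + 167 = 181, β' = 10 + 28 = 38.
Posterior mean = α'/β' = 181/38.

181/38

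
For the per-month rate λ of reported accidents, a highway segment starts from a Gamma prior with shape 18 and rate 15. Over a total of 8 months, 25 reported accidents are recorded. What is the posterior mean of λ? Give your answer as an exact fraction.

Total count 25 over total exposure 8 months.
By Gamma–Poisson conjugacy, the posterior is Gamma(α + Σx, β + Σt) = Gamma(18 + 25, 15 + 8) = Gamma(43, 23).
Posterior mean = α'/β' = 43/23.

43/23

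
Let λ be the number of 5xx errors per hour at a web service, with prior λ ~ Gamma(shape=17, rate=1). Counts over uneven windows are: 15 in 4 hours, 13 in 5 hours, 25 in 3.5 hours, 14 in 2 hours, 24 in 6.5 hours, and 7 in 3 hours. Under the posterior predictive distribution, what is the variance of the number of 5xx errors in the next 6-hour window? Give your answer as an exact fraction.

4278/125

Total count: 15 + 13 + 25 + 14 + 24 + 7 = 98.
Total exposure: 4 + 5 + 3.5 + 2 + 6.5 + 3 = 24 hours.
Conjugate update: add total count to the shape and total exposure to the rate, giving Gamma(115, 25).
The posterior predictive for a window of length T is Negative Binomial with variance T·α'·(β'+T)/β'² = 6·115·31/625 = 4278/125.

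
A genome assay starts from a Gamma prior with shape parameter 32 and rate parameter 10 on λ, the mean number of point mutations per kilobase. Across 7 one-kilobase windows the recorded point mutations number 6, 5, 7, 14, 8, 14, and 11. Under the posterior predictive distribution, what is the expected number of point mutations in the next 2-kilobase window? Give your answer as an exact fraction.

194/17

Total count: 6 + 5 + 7 + 14 + 8 + 14 + 11 = 65.
Total exposure: 7 kilobases.
Gamma(α, β) with Poisson data over total exposure Σt gives posterior Gamma(α+Σx, β+Σt) = Gamma(97, 17).
Predictive mean over a 2-kilobase window = T·E[λ|data] = 2·97/17 = 194/17.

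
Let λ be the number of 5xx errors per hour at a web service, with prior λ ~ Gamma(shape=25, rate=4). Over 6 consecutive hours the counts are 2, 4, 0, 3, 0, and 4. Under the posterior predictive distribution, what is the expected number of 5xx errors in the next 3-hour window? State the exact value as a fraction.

Total count: 2 + 4 + 0 + 3 + 0 + 4 = 13.
Total exposure: 6 hours.
Posterior: α' = 25 + 13 = 38, β' = 4 + 6 = 10.
Predictive mean over a 3-hour window = T·E[λ|data] = 3·38/10 = 57/5.

57/5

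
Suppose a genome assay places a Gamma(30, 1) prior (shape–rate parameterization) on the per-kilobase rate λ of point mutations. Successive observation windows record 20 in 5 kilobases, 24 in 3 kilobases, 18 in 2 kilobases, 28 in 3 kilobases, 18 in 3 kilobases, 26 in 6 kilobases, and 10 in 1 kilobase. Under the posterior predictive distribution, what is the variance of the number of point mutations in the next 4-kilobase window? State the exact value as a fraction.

203/6

Total count: 20 + 24 + 18 + 28 + 18 + 26 + 10 = 144.
Total exposure: 5 + 3 + 2 + 3 + 3 + 6 + 1 = 23 kilobases.
By Gamma–Poisson conjugacy, the posterior is Gamma(α + Σx, β + Σt) = Gamma(30 + 144, 1 + 23) = Gamma(174, 24).
The posterior predictive for a window of length T is Negative Binomial with variance T·α'·(β'+T)/β'² = 4·174·28/576 = 203/6.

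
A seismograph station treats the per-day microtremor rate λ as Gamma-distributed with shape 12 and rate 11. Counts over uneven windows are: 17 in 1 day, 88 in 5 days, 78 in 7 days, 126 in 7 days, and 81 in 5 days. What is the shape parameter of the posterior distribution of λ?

402

Total count: 17 + 88 + 78 + 126 + 81 = 390.
Total exposure: 1 + 5 + 7 + 7 + 5 = 25 days.
Gamma(α, β) with Poisson data over total exposure Σt gives posterior Gamma(α+Σx, β+Σt) = Gamma(402, 36).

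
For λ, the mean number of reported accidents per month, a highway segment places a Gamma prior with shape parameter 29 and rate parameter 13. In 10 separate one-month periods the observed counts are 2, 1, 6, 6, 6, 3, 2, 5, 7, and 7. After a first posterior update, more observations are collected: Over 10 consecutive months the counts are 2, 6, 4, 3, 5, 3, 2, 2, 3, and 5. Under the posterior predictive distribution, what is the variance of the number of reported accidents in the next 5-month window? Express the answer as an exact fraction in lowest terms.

20710/1089

Total count: 2 + 1 + 6 + 6 + 6 + 3 + 2 + 5 + 7 + 7 = 45.
Total exposure: 10 months.
After the first batch: Gamma(29 + 45, 13 + 10) = Gamma(74, 23).
Total count: 2 + 6 + 4 + 3 + 5 + 3 + 2 + 2 + 3 + 5 = 35.
Total exposure: 10 months.
After the second batch: Gamma(74 + 35, 23 + 10) = Gamma(109, 33).
The posterior predictive for a window of length T is Negative Binomial with variance T·α'·(β'+T)/β'² = 5·109·38/1089 = 20710/1089.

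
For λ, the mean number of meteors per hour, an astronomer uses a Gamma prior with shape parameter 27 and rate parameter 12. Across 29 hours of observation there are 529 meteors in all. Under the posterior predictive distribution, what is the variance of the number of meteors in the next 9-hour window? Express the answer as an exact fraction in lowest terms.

Total count 529 over total exposure 29 hours.
Posterior: α' = 27 + 529 = 556, β' = 12 + 29 = 41.
The posterior predictive for a window of length T is Negative Binomial with variance T·α'·(β'+T)/β'² = 9·556·50/1681 = 250200/1681.

250200/1681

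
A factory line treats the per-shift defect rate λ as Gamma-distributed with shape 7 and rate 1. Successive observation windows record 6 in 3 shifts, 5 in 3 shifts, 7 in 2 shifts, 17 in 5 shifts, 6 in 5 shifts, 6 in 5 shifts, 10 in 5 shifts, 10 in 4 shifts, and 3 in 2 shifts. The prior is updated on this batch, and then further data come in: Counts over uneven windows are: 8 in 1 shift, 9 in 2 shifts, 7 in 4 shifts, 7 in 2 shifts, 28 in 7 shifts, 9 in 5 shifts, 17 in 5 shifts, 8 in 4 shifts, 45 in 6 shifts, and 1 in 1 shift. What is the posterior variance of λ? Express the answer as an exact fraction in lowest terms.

1/24

Total count: 6 + 5 + 7 + 17 + 6 + 6 + 10 + 10 + 3 = 70.
Total exposure: 3 + 3 + 2 + 5 + 5 + 5 + 5 + 4 + 2 = 34 shifts.
After the first batch: Gamma(7 + 70, 1 + 34) = Gamma(77, 35).
Total count: 8 + 9 + 7 + 7 + 28 + 9 + 17 + 8 + 45 + 1 = 139.
Total exposure: 1 + 2 + 4 + 2 + 7 + 5 + 5 + 4 + 6 + 1 = 37 shifts.
After the second batch: Gamma(77 + 139, 35 + 37) = Gamma(216, 72).
Posterior variance = α'/β'² = 216/5184 = 1/24.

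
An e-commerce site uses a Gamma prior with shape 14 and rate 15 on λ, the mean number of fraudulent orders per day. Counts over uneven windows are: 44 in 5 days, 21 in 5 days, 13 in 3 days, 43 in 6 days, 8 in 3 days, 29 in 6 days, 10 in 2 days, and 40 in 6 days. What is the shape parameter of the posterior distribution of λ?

Total count: 44 + 21 + 13 + 43 + 8 + 29 + 10 + 40 = 208.
Total exposure: 5 + 5 + 3 + 6 + 3 + 6 + 2 + 6 = 36 days.
By Gamma–Poisson conjugacy, the posterior is Gamma(α + Σx, β + Σt) = Gamma(14 + 208, 15 + 36) = Gamma(222, 51).

222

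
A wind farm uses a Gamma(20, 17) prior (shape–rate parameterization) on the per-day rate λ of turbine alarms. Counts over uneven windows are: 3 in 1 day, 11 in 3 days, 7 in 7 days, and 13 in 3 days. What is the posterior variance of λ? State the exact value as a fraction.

54/961

Total count: 3 + 11 + 7 + 13 = 34.
Total exposure: 1 + 3 + 7 + 3 = 14 days.
Posterior: α' = 20 + 34 = 54, β' = 17 + 14 = 31.
Posterior variance = α'/β'² = 54/961.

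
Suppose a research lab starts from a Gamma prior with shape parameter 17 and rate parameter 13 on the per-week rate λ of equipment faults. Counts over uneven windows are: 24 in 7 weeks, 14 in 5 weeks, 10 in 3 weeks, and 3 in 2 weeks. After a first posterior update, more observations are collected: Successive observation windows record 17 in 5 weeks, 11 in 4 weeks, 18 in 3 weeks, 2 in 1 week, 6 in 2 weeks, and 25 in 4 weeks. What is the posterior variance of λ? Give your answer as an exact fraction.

Total count: 24 + 14 + 10 + 3 = 51.
Total exposure: 7 + 5 + 3 + 2 = 17 weeks.
After the first batch: Gamma(17 + 51, 13 + 17) = Gamma(68, 30).
Total count: 17 + 11 + 18 + 2 + 6 + 25 = 79.
Total exposure: 5 + 4 + 3 + 1 + 2 + 4 = 19 weeks.
After the second batch: Gamma(68 + 79, 30 + 19) = Gamma(147, 49).
Posterior variance = α'/β'² = 147/2401 = 3/49.

3/49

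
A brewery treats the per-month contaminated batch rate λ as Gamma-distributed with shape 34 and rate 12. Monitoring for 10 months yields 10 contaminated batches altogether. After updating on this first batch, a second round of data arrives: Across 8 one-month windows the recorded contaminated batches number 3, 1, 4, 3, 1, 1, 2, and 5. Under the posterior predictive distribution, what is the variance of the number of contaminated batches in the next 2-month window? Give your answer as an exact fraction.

1024/225

Total count 10 over total exposure 10 months.
After the first batch: Gamma(34 + 10, 12 + 10) = Gamma(44, 22).
Total count: 3 + 1 + 4 + 3 + 1 + 1 + 2 + 5 = 20.
Total exposure: 8 months.
After the second batch: Gamma(44 + 20, 22 + 8) = Gamma(64, 30).
The posterior predictive for a window of length T is Negative Binomial with variance T·α'·(β'+T)/β'² = 2·64·32/900 = 1024/225.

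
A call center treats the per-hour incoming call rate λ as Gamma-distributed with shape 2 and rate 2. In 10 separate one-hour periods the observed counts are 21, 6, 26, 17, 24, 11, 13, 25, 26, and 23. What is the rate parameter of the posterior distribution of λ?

Total count: 21 + 6 + 26 + 17 + 24 + 11 + 13 + 25 + 26 + 23 = 192.
Total exposure: 10 hours.
The Gamma prior is conjugate for the Poisson rate, so λ | data ~ Gamma(2+192, 2+10) = Gamma(194, 12).

12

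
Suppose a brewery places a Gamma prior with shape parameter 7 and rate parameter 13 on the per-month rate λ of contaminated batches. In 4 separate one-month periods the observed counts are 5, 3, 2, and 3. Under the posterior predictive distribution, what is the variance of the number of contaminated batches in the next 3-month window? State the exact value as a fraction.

Total count: 5 + 3 + 2 + 3 = 13.
Total exposure: 4 months.
The Gamma prior is conjugate for the Poisson rate, so λ | data ~ Gamma(7+13, 13+4) = Gamma(20, 17).
The posterior predictive for a window of length T is Negative Binomial with variance T·α'·(β'+T)/β'² = 3·20·20/289 = 1200/289.

1200/289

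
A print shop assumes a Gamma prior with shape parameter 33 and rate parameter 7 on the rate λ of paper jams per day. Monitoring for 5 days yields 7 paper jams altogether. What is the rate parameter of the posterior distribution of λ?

12

Total count 7 over total exposure 5 days.
Posterior: α' = 33 + 7 = 40, β' = 7 + 5 = 12.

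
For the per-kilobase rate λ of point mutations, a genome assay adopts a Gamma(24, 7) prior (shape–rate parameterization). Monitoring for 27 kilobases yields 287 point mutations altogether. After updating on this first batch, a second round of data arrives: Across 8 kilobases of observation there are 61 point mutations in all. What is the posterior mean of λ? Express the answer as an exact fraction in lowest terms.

Total count 287 over total exposure 27 kilobases.
After the first batch: Gamma(24 + 287, 7 + 27) = Gamma(311, 34).
Total count 61 over total exposure 8 kilobases.
After the second batch: Gamma(311 + 61, 34 + 8) = Gamma(372, 42).
Posterior mean = α'/β' = 372/42 = 62/7.

62/7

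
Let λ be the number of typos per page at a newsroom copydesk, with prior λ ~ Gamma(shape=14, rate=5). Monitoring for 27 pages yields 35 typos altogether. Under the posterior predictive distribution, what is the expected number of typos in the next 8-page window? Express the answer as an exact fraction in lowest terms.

49/4

Total count 35 over total exposure 27 pages.
The Gamma prior is conjugate for the Poisson rate, so λ | data ~ Gamma(14+35, 5+27) = Gamma(49, 32).
Predictive mean over an 8-page window = T·E[λ|data] = 8·49/32 = 49/4.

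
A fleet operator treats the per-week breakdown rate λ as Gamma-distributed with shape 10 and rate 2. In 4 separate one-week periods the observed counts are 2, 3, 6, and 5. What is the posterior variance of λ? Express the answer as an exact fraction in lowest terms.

13/18

Total count: 2 + 3 + 6 + 5 = 16.
Total exposure: 4 weeks.
Conjugate update: add total count to the shape and total exposure to the rate, giving Gamma(26, 6).
Posterior variance = α'/β'² = 26/36 = 13/18.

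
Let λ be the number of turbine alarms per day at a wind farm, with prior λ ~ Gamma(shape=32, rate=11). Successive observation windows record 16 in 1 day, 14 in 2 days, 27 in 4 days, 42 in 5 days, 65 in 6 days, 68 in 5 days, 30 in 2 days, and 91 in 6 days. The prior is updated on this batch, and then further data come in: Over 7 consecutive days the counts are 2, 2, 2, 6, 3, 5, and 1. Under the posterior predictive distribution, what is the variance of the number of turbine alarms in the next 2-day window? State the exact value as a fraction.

5916/343

Total count: 16 + 14 + 27 + 42 + 65 + 68 + 30 + 91 = 353.
Total exposure: 1 + 2 + 4 + 5 + 6 + 5 + 2 + 6 = 31 days.
After the first batch: Gamma(32 + 353, 11 + 31) = Gamma(385, 42).
Total count: 2 + 2 + 2 + 6 + 3 + 5 + 1 = 21.
Total exposure: 7 days.
After the second batch: Gamma(385 + 21, 42 + 7) = Gamma(406, 49).
The posterior predictive for a window of length T is Negative Binomial with variance T·α'·(β'+T)/β'² = 2·406·51/2401 = 5916/343.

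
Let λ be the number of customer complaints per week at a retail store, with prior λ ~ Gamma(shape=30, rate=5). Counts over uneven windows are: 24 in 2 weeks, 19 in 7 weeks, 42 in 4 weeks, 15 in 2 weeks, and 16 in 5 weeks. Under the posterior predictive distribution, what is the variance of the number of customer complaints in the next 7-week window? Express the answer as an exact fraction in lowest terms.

Total count: 24 + 19 + 42 + 15 + 16 = 116.
Total exposure: 2 + 7 + 4 + 2 + 5 = 20 weeks.
Conjugate update: add total count to the shape and total exposure to the rate, giving Gamma(146, 25).
The posterior predictive for a window of length T is Negative Binomial with variance T·α'·(β'+T)/β'² = 7·146·32/625 = 32704/625.

32704/625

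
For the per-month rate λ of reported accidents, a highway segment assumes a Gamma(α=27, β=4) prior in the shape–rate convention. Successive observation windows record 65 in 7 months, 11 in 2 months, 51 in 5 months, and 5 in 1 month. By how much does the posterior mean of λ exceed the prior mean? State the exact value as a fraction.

Total count: 65 + 11 + 51 + 5 = 132.
Total exposure: 7 + 2 + 5 + 1 = 15 months.
By Gamma–Poisson conjugacy, the posterior is Gamma(α + Σx, β + Σt) = Gamma(27 + 132, 4 + 15) = Gamma(159, 19).
Posterior mean = 159/19 = 159/19; prior mean = 27/4 = 27/4. Difference = 159/19 − 27/4 = 123/76.

123/76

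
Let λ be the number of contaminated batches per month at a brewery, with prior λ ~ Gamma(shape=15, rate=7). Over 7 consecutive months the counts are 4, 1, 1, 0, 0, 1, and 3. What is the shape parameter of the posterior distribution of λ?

Total count: 4 + 1 + 1 + 0 + 0 + 1 + 3 = 10.
Total exposure: 7 months.
The Gamma prior is conjugate for the Poisson rate, so λ | data ~ Gamma(15+10, 7+7) = Gamma(25, 14).

25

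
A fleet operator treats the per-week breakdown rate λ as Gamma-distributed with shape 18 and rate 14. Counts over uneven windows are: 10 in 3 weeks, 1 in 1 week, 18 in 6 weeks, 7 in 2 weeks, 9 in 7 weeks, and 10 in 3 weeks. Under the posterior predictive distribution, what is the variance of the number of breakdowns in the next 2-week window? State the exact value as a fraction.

1387/324

Total count: 10 + 1 + 18 + 7 + 9 + 10 = 55.
Total exposure: 3 + 1 + 6 + 2 + 7 + 3 = 22 weeks.
Gamma(α, β) with Poisson data over total exposure Σt gives posterior Gamma(α+Σx, β+Σt) = Gamma(73, 36).
The posterior predictive for a window of length T is Negative Binomial with variance T·α'·(β'+T)/β'² = 2·73·38/1296 = 1387/324.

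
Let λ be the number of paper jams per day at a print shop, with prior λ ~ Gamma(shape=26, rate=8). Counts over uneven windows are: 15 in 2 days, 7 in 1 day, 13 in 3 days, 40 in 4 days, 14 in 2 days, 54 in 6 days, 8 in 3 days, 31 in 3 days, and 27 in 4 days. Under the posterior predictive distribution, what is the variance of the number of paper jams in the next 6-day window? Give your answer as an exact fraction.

1645/36

Total count: 15 + 7 + 13 + 40 + 14 + 54 + 8 + 31 + 27 = 209.
Total exposure: 2 + 1 + 3 + 4 + 2 + 6 + 3 + 3 + 4 = 28 days.
By Gamma–Poisson conjugacy, the posterior is Gamma(α + Σx, β + Σt) = Gamma(26 + 209, 8 + 28) = Gamma(235, 36).
The posterior predictive for a window of length T is Negative Binomial with variance T·α'·(β'+T)/β'² = 6·235·42/1296 = 1645/36.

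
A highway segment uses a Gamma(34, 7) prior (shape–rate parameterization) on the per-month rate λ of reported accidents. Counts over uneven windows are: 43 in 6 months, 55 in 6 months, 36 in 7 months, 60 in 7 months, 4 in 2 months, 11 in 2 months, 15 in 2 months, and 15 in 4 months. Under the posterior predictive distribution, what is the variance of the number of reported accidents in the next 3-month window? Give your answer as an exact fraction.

37674/1849

Total count: 43 + 55 + 36 + 60 + 4 + 11 + 15 + 15 = 239.
Total exposure: 6 + 6 + 7 + 7 + 2 + 2 + 2 + 4 = 36 months.
Gamma(α, β) with Poisson data over total exposure Σt gives posterior Gamma(α+Σx, β+Σt) = Gamma(273, 43).
The posterior predictive for a window of length T is Negative Binomial with variance T·α'·(β'+T)/β'² = 3·273·46/1849 = 37674/1849.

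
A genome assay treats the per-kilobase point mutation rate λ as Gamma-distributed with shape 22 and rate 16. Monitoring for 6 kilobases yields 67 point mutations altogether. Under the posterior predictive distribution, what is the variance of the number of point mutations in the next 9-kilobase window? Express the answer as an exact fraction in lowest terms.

24831/484

Total count 67 over total exposure 6 kilobases.
Conjugate update: add total count to the shape and total exposure to the rate, giving Gamma(89, 22).
The posterior predictive for a window of length T is Negative Binomial with variance T·α'·(β'+T)/β'² = 9·89·31/484 = 24831/484.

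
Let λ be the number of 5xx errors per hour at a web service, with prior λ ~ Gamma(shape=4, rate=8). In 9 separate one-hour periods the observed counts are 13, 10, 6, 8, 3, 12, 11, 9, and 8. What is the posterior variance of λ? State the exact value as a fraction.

84/289

Total count: 13 + 10 + 6 + 8 + 3 + 12 + 11 + 9 + 8 = 80.
Total exposure: 9 hours.
By Gamma–Poisson conjugacy, the posterior is Gamma(α + Σx, β + Σt) = Gamma(4 + 80, 8 + 9) = Gamma(84, 17).
Posterior variance = α'/β'² = 84/289.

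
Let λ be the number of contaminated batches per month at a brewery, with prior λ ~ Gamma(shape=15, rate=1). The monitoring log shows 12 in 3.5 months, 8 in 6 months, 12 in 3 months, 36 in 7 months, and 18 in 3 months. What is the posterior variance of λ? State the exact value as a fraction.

404/2209

Total count: 12 + 8 + 12 + 36 + 18 = 86.
Total exposure: 3.5 + 6 + 3 + 7 + 3 = 22.5 months.
Gamma(α, β) with Poisson data over total exposure Σt gives posterior Gamma(α+Σx, β+Σt) = Gamma(101, 47/2).
Posterior variance = α'/β'² = 101/(2209/4) = 404/2209.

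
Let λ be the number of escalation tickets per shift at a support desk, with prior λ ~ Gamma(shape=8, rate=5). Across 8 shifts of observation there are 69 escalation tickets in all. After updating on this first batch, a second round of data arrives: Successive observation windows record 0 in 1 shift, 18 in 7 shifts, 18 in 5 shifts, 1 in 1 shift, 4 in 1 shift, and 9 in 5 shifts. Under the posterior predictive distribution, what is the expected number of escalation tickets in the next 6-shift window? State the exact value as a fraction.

Total count 69 over total exposure 8 shifts.
After the first batch: Gamma(8 + 69, 5 + 8) = Gamma(77, 13).
Total count: 0 + 18 + 18 + 1 + 4 + 9 = 50.
Total exposure: 1 + 7 + 5 + 1 + 1 + 5 = 20 shifts.
After the second batch: Gamma(77 + 50, 13 + 20) = Gamma(127, 33).
Predictive mean over a 6-shift window = T·E[λ|data] = 6·127/33 = 254/11.

254/11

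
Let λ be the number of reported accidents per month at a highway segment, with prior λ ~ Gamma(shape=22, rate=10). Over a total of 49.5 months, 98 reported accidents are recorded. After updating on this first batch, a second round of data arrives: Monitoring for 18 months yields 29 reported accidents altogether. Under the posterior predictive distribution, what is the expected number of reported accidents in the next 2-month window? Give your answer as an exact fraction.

596/155

Total count 98 over total exposure 49.5 months.
After the first batch: Gamma(22 + 98, 10 + 49.5) = Gamma(120, 119/2).
Total count 29 over total exposure 18 months.
After the second batch: Gamma(120 + 29, 119/2 + 18) = Gamma(149, 155/2).
Predictive mean over a 2-month window = T·E[λ|data] = 2·149/(155/2) = 596/155.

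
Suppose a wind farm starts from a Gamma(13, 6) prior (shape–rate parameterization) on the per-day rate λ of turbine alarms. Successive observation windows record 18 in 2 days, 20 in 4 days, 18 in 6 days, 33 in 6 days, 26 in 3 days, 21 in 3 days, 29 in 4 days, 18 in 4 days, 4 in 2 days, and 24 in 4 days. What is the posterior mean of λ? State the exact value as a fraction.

Total count: 18 + 20 + 18 + 33 + 26 + 21 + 29 + 18 + 4 + 24 = 211.
Total exposure: 2 + 4 + 6 + 6 + 3 + 3 + 4 + 4 + 2 + 4 = 38 days.
Gamma(α, β) with Poisson data over total exposure Σt gives posterior Gamma(α+Σx, β+Σt) = Gamma(224, 44).
Posterior mean = α'/β' = 224/44 = 56/11.

56/11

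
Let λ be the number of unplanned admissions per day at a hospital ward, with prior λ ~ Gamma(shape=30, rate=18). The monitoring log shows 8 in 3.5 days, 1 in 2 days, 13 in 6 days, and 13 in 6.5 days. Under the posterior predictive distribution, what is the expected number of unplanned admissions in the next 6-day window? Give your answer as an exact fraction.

Total count: 8 + 1 + 13 + 13 = 35.
Total exposure: 3.5 + 2 + 6 + 6.5 = 18 days.
The Gamma prior is conjugate for the Poisson rate, so λ | data ~ Gamma(30+35, 18+18) = Gamma(65, 36).
Predictive mean over a 6-day window = T·E[λ|data] = 6·65/36 = 65/6.

65/6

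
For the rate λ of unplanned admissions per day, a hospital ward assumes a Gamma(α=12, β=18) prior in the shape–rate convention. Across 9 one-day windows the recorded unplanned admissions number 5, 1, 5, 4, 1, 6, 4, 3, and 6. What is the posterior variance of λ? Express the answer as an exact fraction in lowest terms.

Total count: 5 + 1 + 5 + 4 + 1 + 6 + 4 + 3 + 6 = 35.
Total exposure: 9 days.
Gamma(α, β) with Poisson data over total exposure Σt gives posterior Gamma(α+Σx, β+Σt) = Gamma(47, 27).
Posterior variance = α'/β'² = 47/729.

47/729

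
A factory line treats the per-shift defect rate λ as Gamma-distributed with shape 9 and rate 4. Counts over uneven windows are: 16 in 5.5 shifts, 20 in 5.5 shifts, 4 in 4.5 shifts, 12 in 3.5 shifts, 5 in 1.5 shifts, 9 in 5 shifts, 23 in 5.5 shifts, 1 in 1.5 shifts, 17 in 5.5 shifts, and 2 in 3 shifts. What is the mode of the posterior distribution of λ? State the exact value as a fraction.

Total count: 16 + 20 + 4 + 12 + 5 + 9 + 23 + 1 + 17 + 2 = 109.
Total exposure: 5.5 + 5.5 + 4.5 + 3.5 + 1.5 + 5 + 5.5 + 1.5 + 5.5 + 3 = 41 shifts.
Gamma(α, β) with Poisson data over total exposure Σt gives posterior Gamma(α+Σx, β+Σt) = Gamma(118, 45).
Posterior mode = (α'−1)/β' = 117/45 = 13/5.

13/5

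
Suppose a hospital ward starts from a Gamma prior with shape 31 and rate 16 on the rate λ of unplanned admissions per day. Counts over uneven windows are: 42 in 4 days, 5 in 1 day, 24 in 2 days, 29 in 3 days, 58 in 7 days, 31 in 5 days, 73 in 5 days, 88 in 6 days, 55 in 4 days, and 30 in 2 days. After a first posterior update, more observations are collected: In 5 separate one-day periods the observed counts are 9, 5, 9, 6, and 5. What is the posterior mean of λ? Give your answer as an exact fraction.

25/3

Total count: 42 + 5 + 24 + 29 + 58 + 31 + 73 + 88 + 55 + 30 = 435.
Total exposure: 4 + 1 + 2 + 3 + 7 + 5 + 5 + 6 + 4 + 2 = 39 days.
After the first batch: Gamma(31 + 435, 16 + 39) = Gamma(466, 55).
Total count: 9 + 5 + 9 + 6 + 5 = 34.
Total exposure: 5 days.
After the second batch: Gamma(466 + 34, 55 + 5) = Gamma(500, 60).
Posterior mean = α'/β' = 500/60 = 25/3.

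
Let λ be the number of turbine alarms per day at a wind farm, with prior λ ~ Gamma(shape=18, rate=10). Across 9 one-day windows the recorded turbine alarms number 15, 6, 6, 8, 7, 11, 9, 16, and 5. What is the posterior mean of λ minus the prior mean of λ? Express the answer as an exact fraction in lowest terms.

334/95

Total count: 15 + 6 + 6 + 8 + 7 + 11 + 9 + 16 + 5 = 83.
Total exposure: 9 days.
By Gamma–Poisson conjugacy, the posterior is Gamma(α + Σx, β + Σt) = Gamma(18 + 83, 10 + 9) = Gamma(101, 19).
Posterior mean = 101/19 = 101/19; prior mean = 18/10 = 9/5. Difference = 101/19 − 9/5 = 334/95.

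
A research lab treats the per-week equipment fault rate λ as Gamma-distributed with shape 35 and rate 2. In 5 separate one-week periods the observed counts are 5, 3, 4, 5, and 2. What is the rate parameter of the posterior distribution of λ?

Total count: 5 + 3 + 4 + 5 + 2 = 19.
Total exposure: 5 weeks.
Conjugate update: add total count to the shape and total exposure to the rate, giving Gamma(54, 7).

7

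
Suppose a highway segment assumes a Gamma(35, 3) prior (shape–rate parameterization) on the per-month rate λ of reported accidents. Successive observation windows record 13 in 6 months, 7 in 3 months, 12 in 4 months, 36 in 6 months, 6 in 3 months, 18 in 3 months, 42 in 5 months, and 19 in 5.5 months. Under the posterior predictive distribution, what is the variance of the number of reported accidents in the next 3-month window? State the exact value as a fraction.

93624/5929

Total count: 13 + 7 + 12 + 36 + 6 + 18 + 42 + 19 = 153.
Total exposure: 6 + 3 + 4 + 6 + 3 + 3 + 5 + 5.5 = 35.5 months.
The Gamma prior is conjugate for the Poisson rate, so λ | data ~ Gamma(35+153, 3+35.5) = Gamma(188, 77/2).
The posterior predictive for a window of length T is Negative Binomial with variance T·α'·(β'+T)/β'² = 3·188·(83/2)/(5929/4) = 93624/5929.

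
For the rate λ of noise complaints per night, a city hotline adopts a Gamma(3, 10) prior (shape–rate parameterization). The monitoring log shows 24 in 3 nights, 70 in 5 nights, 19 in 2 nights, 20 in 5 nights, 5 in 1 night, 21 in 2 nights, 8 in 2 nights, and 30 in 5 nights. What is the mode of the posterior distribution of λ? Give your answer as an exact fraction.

Total count: 24 + 70 + 19 + 20 + 5 + 21 + 8 + 30 = 197.
Total exposure: 3 + 5 + 2 + 5 + 1 + 2 + 2 + 5 = 25 nights.
Gamma(α, β) with Poisson data over total exposure Σt gives posterior Gamma(α+Σx, β+Σt) = Gamma(200, 35).
Posterior mode = (α'−1)/β' = 199/35.

199/35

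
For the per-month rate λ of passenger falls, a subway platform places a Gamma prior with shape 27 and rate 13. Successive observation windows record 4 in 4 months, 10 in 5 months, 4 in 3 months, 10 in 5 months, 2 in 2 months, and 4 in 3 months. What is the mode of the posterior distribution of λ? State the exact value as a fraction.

12/7

Total count: 4 + 10 + 4 + 10 + 2 + 4 = 34.
Total exposure: 4 + 5 + 3 + 5 + 2 + 3 = 22 months.
The Gamma prior is conjugate for the Poisson rate, so λ | data ~ Gamma(27+34, 13+22) = Gamma(61, 35).
Posterior mode = (α'−1)/β' = 60/35 = 12/7.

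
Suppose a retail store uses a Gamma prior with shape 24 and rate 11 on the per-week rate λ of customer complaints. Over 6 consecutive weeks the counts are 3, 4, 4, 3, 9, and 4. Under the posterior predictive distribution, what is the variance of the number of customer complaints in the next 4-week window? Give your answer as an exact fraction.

Total count: 3 + 4 + 4 + 3 + 9 + 4 = 27.
Total exposure: 6 weeks.
Gamma(α, β) with Poisson data over total exposure Σt gives posterior Gamma(α+Σx, β+Σt) = Gamma(51, 17).
The posterior predictive for a window of length T is Negative Binomial with variance T·α'·(β'+T)/β'² = 4·51·21/289 = 252/17.

252/17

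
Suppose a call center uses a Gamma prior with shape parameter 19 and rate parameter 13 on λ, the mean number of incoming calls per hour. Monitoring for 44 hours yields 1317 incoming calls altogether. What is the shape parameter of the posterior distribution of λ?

1336

Total count 1317 over total exposure 44 hours.
Gamma(α, β) with Poisson data over total exposure Σt gives posterior Gamma(α+Σx, β+Σt) = Gamma(1336, 57).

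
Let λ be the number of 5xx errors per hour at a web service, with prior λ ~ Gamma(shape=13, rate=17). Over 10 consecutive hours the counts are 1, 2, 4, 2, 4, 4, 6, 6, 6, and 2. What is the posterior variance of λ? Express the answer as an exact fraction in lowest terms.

Total count: 1 + 2 + 4 + 2 + 4 + 4 + 6 + 6 + 6 + 2 = 37.
Total exposure: 10 hours.
Conjugate update: add total count to the shape and total exposure to the rate, giving Gamma(50, 27).
Posterior variance = α'/β'² = 50/729.

50/729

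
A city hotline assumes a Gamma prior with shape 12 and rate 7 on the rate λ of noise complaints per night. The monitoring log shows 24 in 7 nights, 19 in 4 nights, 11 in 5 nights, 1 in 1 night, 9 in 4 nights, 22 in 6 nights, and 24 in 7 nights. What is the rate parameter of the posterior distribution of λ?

41

Total count: 24 + 19 + 11 + 1 + 9 + 22 + 24 = 110.
Total exposure: 7 + 4 + 5 + 1 + 4 + 6 + 7 = 34 nights.
The Gamma prior is conjugate for the Poisson rate, so λ | data ~ Gamma(12+110, 7+34) = Gamma(122, 41).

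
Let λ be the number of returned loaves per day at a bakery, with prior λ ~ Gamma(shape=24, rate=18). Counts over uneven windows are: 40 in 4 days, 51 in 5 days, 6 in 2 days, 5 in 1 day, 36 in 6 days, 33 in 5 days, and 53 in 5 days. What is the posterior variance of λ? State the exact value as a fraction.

Total count: 40 + 51 + 6 + 5 + 36 + 33 + 53 = 224.
Total exposure: 4 + 5 + 2 + 1 + 6 + 5 + 5 = 28 days.
By Gamma–Poisson conjugacy, the posterior is Gamma(α + Σx, β + Σt) = Gamma(24 + 224, 18 + 28) = Gamma(248, 46).
Posterior variance = α'/β'² = 248/2116 = 62/529.

62/529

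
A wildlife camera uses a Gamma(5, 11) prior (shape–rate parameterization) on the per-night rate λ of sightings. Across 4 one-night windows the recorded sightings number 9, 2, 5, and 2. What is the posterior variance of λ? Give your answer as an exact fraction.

23/225

Total count: 9 + 2 + 5 + 2 = 18.
Total exposure: 4 nights.
Conjugate update: add total count to the shape and total exposure to the rate, giving Gamma(23, 15).
Posterior variance = α'/β'² = 23/225.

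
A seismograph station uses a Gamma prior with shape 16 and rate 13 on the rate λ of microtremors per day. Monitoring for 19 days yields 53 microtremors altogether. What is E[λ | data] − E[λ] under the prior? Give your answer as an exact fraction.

Total count 53 over total exposure 19 days.
Gamma(α, β) with Poisson data over total exposure Σt gives posterior Gamma(α+Σx, β+Σt) = Gamma(69, 32).
Posterior mean = 69/32 = 69/32; prior mean = 16/13 = 16/13. Difference = 69/32 − 16/13 = 385/416.

385/416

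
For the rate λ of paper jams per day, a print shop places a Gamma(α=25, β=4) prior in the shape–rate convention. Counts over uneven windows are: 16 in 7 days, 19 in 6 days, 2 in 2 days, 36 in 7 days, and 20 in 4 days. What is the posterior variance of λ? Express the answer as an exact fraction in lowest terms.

59/450

Total count: 16 + 19 + 2 + 36 + 20 = 93.
Total exposure: 7 + 6 + 2 + 7 + 4 = 26 days.
Gamma(α, β) with Poisson data over total exposure Σt gives posterior Gamma(α+Σx, β+Σt) = Gamma(118, 30).
Posterior variance = α'/β'² = 118/900 = 59/450.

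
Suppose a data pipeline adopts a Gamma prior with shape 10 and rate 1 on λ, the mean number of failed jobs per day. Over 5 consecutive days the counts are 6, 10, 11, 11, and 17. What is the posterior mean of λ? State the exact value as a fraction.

65/6

Total count: 6 + 10 + 11 + 11 + 17 = 55.
Total exposure: 5 days.
Gamma(α, β) with Poisson data over total exposure Σt gives posterior Gamma(α+Σx, β+Σt) = Gamma(65, 6).
Posterior mean = α'/β' = 65/6.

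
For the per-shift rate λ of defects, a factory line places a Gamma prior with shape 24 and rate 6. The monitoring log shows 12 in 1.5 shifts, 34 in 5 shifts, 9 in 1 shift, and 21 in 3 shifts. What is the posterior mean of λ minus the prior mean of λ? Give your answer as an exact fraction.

Total count: 12 + 34 + 9 + 21 = 76.
Total exposure: 1.5 + 5 + 1 + 3 = 10.5 shifts.
Gamma(α, β) with Poisson data over total exposure Σt gives posterior Gamma(α+Σx, β+Σt) = Gamma(100, 33/2).
Posterior mean = 100/(33/2) = 200/33; prior mean = 24/6 = 4. Difference = 200/33 − 4 = 68/33.

68/33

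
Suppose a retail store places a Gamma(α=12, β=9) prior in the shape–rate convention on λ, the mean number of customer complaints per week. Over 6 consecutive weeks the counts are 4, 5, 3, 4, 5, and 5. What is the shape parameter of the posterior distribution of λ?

Total count: 4 + 5 + 3 + 4 + 5 + 5 = 26.
Total exposure: 6 weeks.
Gamma(α, β) with Poisson data over total exposure Σt gives posterior Gamma(α+Σx, β+Σt) = Gamma(38, 15).

38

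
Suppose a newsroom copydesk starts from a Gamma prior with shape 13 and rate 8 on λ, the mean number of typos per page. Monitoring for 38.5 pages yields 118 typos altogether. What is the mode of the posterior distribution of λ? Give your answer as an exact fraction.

260/93

Total count 118 over total exposure 38.5 pages.
By Gamma–Poisson conjugacy, the posterior is Gamma(α + Σx, β + Σt) = Gamma(13 + 118, 8 + 38.5) = Gamma(131, 93/2).
Posterior mode = (α'−1)/β' = 130/(93/2) = 260/93.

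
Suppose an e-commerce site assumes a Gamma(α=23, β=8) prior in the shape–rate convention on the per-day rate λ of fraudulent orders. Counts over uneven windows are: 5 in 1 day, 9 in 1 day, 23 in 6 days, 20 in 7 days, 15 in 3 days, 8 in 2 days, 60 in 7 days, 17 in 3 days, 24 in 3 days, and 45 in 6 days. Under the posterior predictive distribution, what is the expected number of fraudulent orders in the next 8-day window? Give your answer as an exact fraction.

Total count: 5 + 9 + 23 + 20 + 15 + 8 + 60 + 17 + 24 + 45 = 226.
Total exposure: 1 + 1 + 6 + 7 + 3 + 2 + 7 + 3 + 3 + 6 = 39 days.
The Gamma prior is conjugate for the Poisson rate, so λ | data ~ Gamma(23+226, 8+39) = Gamma(249, 47).
Predictive mean over an 8-day window = T·E[λ|data] = 8·249/47 = 1992/47.

1992/47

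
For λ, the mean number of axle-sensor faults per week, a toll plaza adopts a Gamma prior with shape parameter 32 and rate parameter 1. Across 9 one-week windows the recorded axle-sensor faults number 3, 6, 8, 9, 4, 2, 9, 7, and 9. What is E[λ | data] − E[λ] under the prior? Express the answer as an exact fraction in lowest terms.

-231/10

Total count: 3 + 6 + 8 + 9 + 4 + 2 + 9 + 7 + 9 = 57.
Total exposure: 9 weeks.
The Gamma prior is conjugate for the Poisson rate, so λ | data ~ Gamma(32+57, 1+9) = Gamma(89, 10).
Posterior mean = 89/10 = 89/10; prior mean = 32/1 = 32. Difference = 89/10 − 32 = -231/10.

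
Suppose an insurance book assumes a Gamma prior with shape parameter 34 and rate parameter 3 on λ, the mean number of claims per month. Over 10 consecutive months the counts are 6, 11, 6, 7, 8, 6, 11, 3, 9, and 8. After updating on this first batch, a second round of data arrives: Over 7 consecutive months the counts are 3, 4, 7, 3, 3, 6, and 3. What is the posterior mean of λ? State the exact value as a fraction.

69/10

Total count: 6 + 11 + 6 + 7 + 8 + 6 + 11 + 3 + 9 + 8 = 75.
Total exposure: 10 months.
After the first batch: Gamma(34 + 75, 3 + 10) = Gamma(109, 13).
Total count: 3 + 4 + 7 + 3 + 3 + 6 + 3 = 29.
Total exposure: 7 months.
After the second batch: Gamma(109 + 29, 13 + 7) = Gamma(138, 20).
Posterior mean = α'/β' = 138/20 = 69/10.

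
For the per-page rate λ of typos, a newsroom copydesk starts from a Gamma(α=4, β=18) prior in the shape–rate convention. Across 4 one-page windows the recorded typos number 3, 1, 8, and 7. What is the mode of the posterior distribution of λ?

1

Total count: 3 + 1 + 8 + 7 = 19.
Total exposure: 4 pages.
Conjugate update: add total count to the shape and total exposure to the rate, giving Gamma(23, 22).
Posterior mode = (α'−1)/β' = 22/22 = 1.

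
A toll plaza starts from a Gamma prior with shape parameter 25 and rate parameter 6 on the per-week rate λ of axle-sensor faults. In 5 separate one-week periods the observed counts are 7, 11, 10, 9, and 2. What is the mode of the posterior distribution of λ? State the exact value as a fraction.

63/11

Total count: 7 + 11 + 10 + 9 + 2 = 39.
Total exposure: 5 weeks.
By Gamma–Poisson conjugacy, the posterior is Gamma(α + Σx, β + Σt) = Gamma(25 + 39, 6 + 5) = Gamma(64, 11).
Posterior mode = (α'−1)/β' = 63/11.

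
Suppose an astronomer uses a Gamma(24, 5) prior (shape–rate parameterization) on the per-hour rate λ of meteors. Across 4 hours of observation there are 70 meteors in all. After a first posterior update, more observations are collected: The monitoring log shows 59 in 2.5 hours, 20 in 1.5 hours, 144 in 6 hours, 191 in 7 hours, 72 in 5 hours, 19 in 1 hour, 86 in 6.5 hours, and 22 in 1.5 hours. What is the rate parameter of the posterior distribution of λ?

40

Total count 70 over total exposure 4 hours.
After the first batch: Gamma(24 + 70, 5 + 4) = Gamma(94, 9).
Total count: 59 + 20 + 144 + 191 + 72 + 19 + 86 + 22 = 613.
Total exposure: 2.5 + 1.5 + 6 + 7 + 5 + 1 + 6.5 + 1.5 = 31 hours.
After the second batch: Gamma(94 + 613, 9 + 31) = Gamma(707, 40).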